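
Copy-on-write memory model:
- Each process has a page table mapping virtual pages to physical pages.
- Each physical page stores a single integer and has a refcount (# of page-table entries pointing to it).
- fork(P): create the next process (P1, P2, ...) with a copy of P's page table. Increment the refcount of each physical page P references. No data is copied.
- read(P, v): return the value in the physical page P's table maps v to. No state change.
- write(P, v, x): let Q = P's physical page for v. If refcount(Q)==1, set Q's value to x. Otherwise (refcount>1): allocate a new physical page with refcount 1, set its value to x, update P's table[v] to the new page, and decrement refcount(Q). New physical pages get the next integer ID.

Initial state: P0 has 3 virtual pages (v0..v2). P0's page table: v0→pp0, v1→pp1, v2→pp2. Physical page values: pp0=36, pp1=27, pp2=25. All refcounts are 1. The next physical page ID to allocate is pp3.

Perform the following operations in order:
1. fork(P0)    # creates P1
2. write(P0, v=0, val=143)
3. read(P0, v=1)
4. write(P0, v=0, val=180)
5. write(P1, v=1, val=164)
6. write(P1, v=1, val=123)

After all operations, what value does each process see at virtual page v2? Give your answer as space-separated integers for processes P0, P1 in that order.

Answer: 25 25

Derivation:
Op 1: fork(P0) -> P1. 3 ppages; refcounts: pp0:2 pp1:2 pp2:2
Op 2: write(P0, v0, 143). refcount(pp0)=2>1 -> COPY to pp3. 4 ppages; refcounts: pp0:1 pp1:2 pp2:2 pp3:1
Op 3: read(P0, v1) -> 27. No state change.
Op 4: write(P0, v0, 180). refcount(pp3)=1 -> write in place. 4 ppages; refcounts: pp0:1 pp1:2 pp2:2 pp3:1
Op 5: write(P1, v1, 164). refcount(pp1)=2>1 -> COPY to pp4. 5 ppages; refcounts: pp0:1 pp1:1 pp2:2 pp3:1 pp4:1
Op 6: write(P1, v1, 123). refcount(pp4)=1 -> write in place. 5 ppages; refcounts: pp0:1 pp1:1 pp2:2 pp3:1 pp4:1
P0: v2 -> pp2 = 25
P1: v2 -> pp2 = 25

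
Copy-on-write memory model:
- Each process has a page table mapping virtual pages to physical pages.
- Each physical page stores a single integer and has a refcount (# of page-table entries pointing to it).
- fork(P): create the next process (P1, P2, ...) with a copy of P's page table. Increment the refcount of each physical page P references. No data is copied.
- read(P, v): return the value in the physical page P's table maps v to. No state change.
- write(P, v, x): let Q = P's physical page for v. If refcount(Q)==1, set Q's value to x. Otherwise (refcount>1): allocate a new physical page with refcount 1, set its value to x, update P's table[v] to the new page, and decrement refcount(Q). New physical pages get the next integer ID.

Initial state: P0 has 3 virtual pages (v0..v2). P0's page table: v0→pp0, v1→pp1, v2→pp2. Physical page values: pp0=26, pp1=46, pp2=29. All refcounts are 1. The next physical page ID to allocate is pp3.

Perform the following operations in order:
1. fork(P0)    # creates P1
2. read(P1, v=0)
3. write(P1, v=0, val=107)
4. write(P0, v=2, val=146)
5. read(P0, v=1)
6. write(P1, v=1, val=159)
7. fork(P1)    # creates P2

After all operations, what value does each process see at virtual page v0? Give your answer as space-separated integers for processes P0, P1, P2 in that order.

Answer: 26 107 107

Derivation:
Op 1: fork(P0) -> P1. 3 ppages; refcounts: pp0:2 pp1:2 pp2:2
Op 2: read(P1, v0) -> 26. No state change.
Op 3: write(P1, v0, 107). refcount(pp0)=2>1 -> COPY to pp3. 4 ppages; refcounts: pp0:1 pp1:2 pp2:2 pp3:1
Op 4: write(P0, v2, 146). refcount(pp2)=2>1 -> COPY to pp4. 5 ppages; refcounts: pp0:1 pp1:2 pp2:1 pp3:1 pp4:1
Op 5: read(P0, v1) -> 46. No state change.
Op 6: write(P1, v1, 159). refcount(pp1)=2>1 -> COPY to pp5. 6 ppages; refcounts: pp0:1 pp1:1 pp2:1 pp3:1 pp4:1 pp5:1
Op 7: fork(P1) -> P2. 6 ppages; refcounts: pp0:1 pp1:1 pp2:2 pp3:2 pp4:1 pp5:2
P0: v0 -> pp0 = 26
P1: v0 -> pp3 = 107
P2: v0 -> pp3 = 107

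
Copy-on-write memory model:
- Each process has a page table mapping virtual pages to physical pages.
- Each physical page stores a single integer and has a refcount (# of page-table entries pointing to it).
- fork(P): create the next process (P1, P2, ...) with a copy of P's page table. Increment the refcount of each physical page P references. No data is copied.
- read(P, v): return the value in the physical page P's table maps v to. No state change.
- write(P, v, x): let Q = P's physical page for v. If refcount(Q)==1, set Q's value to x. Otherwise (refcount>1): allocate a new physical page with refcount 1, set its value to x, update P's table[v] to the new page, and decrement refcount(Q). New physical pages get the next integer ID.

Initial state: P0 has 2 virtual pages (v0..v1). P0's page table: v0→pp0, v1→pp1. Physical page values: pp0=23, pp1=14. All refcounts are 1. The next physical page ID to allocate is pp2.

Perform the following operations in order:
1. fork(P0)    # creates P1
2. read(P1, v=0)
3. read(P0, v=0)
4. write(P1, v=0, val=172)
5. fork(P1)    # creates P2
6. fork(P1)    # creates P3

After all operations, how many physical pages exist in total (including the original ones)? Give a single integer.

Op 1: fork(P0) -> P1. 2 ppages; refcounts: pp0:2 pp1:2
Op 2: read(P1, v0) -> 23. No state change.
Op 3: read(P0, v0) -> 23. No state change.
Op 4: write(P1, v0, 172). refcount(pp0)=2>1 -> COPY to pp2. 3 ppages; refcounts: pp0:1 pp1:2 pp2:1
Op 5: fork(P1) -> P2. 3 ppages; refcounts: pp0:1 pp1:3 pp2:2
Op 6: fork(P1) -> P3. 3 ppages; refcounts: pp0:1 pp1:4 pp2:3

Answer: 3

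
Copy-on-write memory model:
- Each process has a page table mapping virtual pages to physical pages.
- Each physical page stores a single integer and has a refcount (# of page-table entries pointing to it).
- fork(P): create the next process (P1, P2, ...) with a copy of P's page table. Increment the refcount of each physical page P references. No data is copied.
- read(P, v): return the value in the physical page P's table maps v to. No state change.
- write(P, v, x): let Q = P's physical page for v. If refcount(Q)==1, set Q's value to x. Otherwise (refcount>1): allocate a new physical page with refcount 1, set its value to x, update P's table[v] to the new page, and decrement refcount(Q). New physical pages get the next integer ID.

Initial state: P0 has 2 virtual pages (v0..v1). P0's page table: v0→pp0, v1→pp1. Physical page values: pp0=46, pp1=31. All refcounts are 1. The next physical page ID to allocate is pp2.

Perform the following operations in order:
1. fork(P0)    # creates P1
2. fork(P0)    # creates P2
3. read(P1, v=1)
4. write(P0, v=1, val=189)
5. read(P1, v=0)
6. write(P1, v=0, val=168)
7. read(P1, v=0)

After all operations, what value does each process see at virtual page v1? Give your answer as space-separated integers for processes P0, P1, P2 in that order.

Answer: 189 31 31

Derivation:
Op 1: fork(P0) -> P1. 2 ppages; refcounts: pp0:2 pp1:2
Op 2: fork(P0) -> P2. 2 ppages; refcounts: pp0:3 pp1:3
Op 3: read(P1, v1) -> 31. No state change.
Op 4: write(P0, v1, 189). refcount(pp1)=3>1 -> COPY to pp2. 3 ppages; refcounts: pp0:3 pp1:2 pp2:1
Op 5: read(P1, v0) -> 46. No state change.
Op 6: write(P1, v0, 168). refcount(pp0)=3>1 -> COPY to pp3. 4 ppages; refcounts: pp0:2 pp1:2 pp2:1 pp3:1
Op 7: read(P1, v0) -> 168. No state change.
P0: v1 -> pp2 = 189
P1: v1 -> pp1 = 31
P2: v1 -> pp1 = 31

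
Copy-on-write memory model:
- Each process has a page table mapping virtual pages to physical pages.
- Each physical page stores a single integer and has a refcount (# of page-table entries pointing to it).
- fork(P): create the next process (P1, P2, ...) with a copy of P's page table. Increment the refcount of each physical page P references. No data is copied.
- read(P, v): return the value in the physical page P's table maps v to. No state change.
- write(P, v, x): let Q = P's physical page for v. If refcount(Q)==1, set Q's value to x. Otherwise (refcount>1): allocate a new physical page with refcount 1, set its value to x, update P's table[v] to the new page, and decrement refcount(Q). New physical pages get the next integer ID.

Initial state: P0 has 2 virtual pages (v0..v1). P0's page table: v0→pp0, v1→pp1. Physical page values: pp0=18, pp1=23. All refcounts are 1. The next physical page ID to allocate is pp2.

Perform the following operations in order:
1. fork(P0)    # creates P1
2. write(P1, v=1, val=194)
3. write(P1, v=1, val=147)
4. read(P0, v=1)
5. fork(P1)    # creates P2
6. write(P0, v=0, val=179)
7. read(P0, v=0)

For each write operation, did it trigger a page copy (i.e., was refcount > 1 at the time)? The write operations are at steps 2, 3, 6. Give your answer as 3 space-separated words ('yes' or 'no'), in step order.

Op 1: fork(P0) -> P1. 2 ppages; refcounts: pp0:2 pp1:2
Op 2: write(P1, v1, 194). refcount(pp1)=2>1 -> COPY to pp2. 3 ppages; refcounts: pp0:2 pp1:1 pp2:1
Op 3: write(P1, v1, 147). refcount(pp2)=1 -> write in place. 3 ppages; refcounts: pp0:2 pp1:1 pp2:1
Op 4: read(P0, v1) -> 23. No state change.
Op 5: fork(P1) -> P2. 3 ppages; refcounts: pp0:3 pp1:1 pp2:2
Op 6: write(P0, v0, 179). refcount(pp0)=3>1 -> COPY to pp3. 4 ppages; refcounts: pp0:2 pp1:1 pp2:2 pp3:1
Op 7: read(P0, v0) -> 179. No state change.

yes no yes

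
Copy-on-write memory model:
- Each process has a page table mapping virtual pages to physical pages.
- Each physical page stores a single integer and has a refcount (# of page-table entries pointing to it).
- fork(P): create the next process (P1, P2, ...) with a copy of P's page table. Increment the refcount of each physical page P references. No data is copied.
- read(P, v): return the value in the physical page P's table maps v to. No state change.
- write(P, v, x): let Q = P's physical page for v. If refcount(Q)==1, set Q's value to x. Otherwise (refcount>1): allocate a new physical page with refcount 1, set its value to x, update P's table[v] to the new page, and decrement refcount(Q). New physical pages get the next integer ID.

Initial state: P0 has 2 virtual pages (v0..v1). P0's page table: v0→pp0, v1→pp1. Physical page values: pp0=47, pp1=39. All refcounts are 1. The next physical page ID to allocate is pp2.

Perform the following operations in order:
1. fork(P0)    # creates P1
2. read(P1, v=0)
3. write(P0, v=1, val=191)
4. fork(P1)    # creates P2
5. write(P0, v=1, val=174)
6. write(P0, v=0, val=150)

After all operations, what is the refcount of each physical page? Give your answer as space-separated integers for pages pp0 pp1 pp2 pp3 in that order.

Op 1: fork(P0) -> P1. 2 ppages; refcounts: pp0:2 pp1:2
Op 2: read(P1, v0) -> 47. No state change.
Op 3: write(P0, v1, 191). refcount(pp1)=2>1 -> COPY to pp2. 3 ppages; refcounts: pp0:2 pp1:1 pp2:1
Op 4: fork(P1) -> P2. 3 ppages; refcounts: pp0:3 pp1:2 pp2:1
Op 5: write(P0, v1, 174). refcount(pp2)=1 -> write in place. 3 ppages; refcounts: pp0:3 pp1:2 pp2:1
Op 6: write(P0, v0, 150). refcount(pp0)=3>1 -> COPY to pp3. 4 ppages; refcounts: pp0:2 pp1:2 pp2:1 pp3:1

Answer: 2 2 1 1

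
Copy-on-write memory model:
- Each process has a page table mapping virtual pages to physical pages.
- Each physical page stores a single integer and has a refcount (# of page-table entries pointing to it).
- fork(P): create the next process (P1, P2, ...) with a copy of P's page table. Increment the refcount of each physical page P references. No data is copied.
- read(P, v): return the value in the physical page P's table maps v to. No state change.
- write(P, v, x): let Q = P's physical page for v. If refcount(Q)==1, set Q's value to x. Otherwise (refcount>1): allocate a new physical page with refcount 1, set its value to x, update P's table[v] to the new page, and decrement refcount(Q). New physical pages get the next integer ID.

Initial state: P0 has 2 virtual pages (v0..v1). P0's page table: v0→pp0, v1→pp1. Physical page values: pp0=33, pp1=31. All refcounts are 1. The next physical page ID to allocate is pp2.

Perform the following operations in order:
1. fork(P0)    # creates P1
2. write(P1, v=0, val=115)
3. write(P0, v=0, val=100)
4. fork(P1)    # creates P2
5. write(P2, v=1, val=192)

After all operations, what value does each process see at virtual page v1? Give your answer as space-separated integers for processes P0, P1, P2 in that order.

Answer: 31 31 192

Derivation:
Op 1: fork(P0) -> P1. 2 ppages; refcounts: pp0:2 pp1:2
Op 2: write(P1, v0, 115). refcount(pp0)=2>1 -> COPY to pp2. 3 ppages; refcounts: pp0:1 pp1:2 pp2:1
Op 3: write(P0, v0, 100). refcount(pp0)=1 -> write in place. 3 ppages; refcounts: pp0:1 pp1:2 pp2:1
Op 4: fork(P1) -> P2. 3 ppages; refcounts: pp0:1 pp1:3 pp2:2
Op 5: write(P2, v1, 192). refcount(pp1)=3>1 -> COPY to pp3. 4 ppages; refcounts: pp0:1 pp1:2 pp2:2 pp3:1
P0: v1 -> pp1 = 31
P1: v1 -> pp1 = 31
P2: v1 -> pp3 = 192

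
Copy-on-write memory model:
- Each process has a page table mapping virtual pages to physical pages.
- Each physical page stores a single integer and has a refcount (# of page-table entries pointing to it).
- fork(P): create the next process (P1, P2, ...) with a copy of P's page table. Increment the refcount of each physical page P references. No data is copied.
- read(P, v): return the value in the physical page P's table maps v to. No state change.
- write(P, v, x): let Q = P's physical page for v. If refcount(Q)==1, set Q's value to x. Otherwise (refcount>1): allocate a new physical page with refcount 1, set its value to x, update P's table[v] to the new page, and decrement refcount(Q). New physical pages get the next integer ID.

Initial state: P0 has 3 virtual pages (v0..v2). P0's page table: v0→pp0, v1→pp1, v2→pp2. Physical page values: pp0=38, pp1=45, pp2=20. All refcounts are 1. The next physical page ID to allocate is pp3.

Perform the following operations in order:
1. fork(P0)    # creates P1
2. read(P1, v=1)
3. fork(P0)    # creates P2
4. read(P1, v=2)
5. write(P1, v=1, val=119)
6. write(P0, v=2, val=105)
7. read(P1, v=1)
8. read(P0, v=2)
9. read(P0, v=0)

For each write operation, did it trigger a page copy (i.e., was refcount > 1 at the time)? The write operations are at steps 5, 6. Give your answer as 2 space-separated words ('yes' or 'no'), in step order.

Op 1: fork(P0) -> P1. 3 ppages; refcounts: pp0:2 pp1:2 pp2:2
Op 2: read(P1, v1) -> 45. No state change.
Op 3: fork(P0) -> P2. 3 ppages; refcounts: pp0:3 pp1:3 pp2:3
Op 4: read(P1, v2) -> 20. No state change.
Op 5: write(P1, v1, 119). refcount(pp1)=3>1 -> COPY to pp3. 4 ppages; refcounts: pp0:3 pp1:2 pp2:3 pp3:1
Op 6: write(P0, v2, 105). refcount(pp2)=3>1 -> COPY to pp4. 5 ppages; refcounts: pp0:3 pp1:2 pp2:2 pp3:1 pp4:1
Op 7: read(P1, v1) -> 119. No state change.
Op 8: read(P0, v2) -> 105. No state change.
Op 9: read(P0, v0) -> 38. No state change.

yes yes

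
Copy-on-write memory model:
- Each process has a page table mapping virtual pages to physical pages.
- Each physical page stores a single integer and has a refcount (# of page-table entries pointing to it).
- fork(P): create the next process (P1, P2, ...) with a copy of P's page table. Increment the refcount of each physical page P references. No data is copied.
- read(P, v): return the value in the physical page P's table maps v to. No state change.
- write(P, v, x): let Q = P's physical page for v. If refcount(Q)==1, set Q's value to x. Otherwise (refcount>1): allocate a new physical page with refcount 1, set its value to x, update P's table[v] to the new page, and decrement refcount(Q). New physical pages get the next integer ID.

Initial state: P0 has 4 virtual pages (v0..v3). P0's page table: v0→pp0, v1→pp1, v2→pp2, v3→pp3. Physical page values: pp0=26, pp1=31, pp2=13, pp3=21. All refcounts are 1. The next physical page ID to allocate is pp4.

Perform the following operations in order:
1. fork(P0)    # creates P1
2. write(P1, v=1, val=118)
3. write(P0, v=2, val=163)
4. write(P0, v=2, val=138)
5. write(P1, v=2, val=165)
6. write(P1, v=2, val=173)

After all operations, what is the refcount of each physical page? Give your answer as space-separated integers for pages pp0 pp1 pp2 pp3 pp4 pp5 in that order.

Op 1: fork(P0) -> P1. 4 ppages; refcounts: pp0:2 pp1:2 pp2:2 pp3:2
Op 2: write(P1, v1, 118). refcount(pp1)=2>1 -> COPY to pp4. 5 ppages; refcounts: pp0:2 pp1:1 pp2:2 pp3:2 pp4:1
Op 3: write(P0, v2, 163). refcount(pp2)=2>1 -> COPY to pp5. 6 ppages; refcounts: pp0:2 pp1:1 pp2:1 pp3:2 pp4:1 pp5:1
Op 4: write(P0, v2, 138). refcount(pp5)=1 -> write in place. 6 ppages; refcounts: pp0:2 pp1:1 pp2:1 pp3:2 pp4:1 pp5:1
Op 5: write(P1, v2, 165). refcount(pp2)=1 -> write in place. 6 ppages; refcounts: pp0:2 pp1:1 pp2:1 pp3:2 pp4:1 pp5:1
Op 6: write(P1, v2, 173). refcount(pp2)=1 -> write in place. 6 ppages; refcounts: pp0:2 pp1:1 pp2:1 pp3:2 pp4:1 pp5:1

Answer: 2 1 1 2 1 1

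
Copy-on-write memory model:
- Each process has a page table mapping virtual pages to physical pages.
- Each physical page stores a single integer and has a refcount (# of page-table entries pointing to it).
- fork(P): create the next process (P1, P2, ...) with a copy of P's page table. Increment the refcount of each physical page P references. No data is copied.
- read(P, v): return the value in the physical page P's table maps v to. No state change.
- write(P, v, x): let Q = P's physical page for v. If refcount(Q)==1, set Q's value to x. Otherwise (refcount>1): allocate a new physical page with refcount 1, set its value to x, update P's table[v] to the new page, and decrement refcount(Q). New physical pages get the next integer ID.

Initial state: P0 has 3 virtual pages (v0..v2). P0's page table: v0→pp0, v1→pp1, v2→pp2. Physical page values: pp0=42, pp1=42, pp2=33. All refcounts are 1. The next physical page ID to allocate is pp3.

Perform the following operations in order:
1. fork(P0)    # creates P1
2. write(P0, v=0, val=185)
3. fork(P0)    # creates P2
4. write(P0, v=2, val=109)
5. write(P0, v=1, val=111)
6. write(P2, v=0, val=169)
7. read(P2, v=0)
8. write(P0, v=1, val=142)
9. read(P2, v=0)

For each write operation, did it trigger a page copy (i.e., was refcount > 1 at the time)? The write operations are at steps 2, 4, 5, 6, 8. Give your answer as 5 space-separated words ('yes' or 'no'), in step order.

Op 1: fork(P0) -> P1. 3 ppages; refcounts: pp0:2 pp1:2 pp2:2
Op 2: write(P0, v0, 185). refcount(pp0)=2>1 -> COPY to pp3. 4 ppages; refcounts: pp0:1 pp1:2 pp2:2 pp3:1
Op 3: fork(P0) -> P2. 4 ppages; refcounts: pp0:1 pp1:3 pp2:3 pp3:2
Op 4: write(P0, v2, 109). refcount(pp2)=3>1 -> COPY to pp4. 5 ppages; refcounts: pp0:1 pp1:3 pp2:2 pp3:2 pp4:1
Op 5: write(P0, v1, 111). refcount(pp1)=3>1 -> COPY to pp5. 6 ppages; refcounts: pp0:1 pp1:2 pp2:2 pp3:2 pp4:1 pp5:1
Op 6: write(P2, v0, 169). refcount(pp3)=2>1 -> COPY to pp6. 7 ppages; refcounts: pp0:1 pp1:2 pp2:2 pp3:1 pp4:1 pp5:1 pp6:1
Op 7: read(P2, v0) -> 169. No state change.
Op 8: write(P0, v1, 142). refcount(pp5)=1 -> write in place. 7 ppages; refcounts: pp0:1 pp1:2 pp2:2 pp3:1 pp4:1 pp5:1 pp6:1
Op 9: read(P2, v0) -> 169. No state change.

yes yes yes yes no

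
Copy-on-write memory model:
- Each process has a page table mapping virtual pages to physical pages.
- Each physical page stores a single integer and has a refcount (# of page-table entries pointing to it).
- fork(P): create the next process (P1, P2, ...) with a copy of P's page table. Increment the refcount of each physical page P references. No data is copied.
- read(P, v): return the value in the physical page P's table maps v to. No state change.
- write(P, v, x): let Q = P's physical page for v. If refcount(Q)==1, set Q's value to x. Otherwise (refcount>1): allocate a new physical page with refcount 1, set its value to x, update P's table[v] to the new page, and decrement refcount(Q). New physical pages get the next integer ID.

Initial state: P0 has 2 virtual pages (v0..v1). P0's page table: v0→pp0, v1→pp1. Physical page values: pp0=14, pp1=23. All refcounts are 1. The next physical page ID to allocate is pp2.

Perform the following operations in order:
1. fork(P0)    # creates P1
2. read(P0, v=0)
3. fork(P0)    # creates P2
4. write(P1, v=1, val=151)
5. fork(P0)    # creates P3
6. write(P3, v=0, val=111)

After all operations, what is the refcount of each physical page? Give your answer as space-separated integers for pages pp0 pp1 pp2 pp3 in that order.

Answer: 3 3 1 1

Derivation:
Op 1: fork(P0) -> P1. 2 ppages; refcounts: pp0:2 pp1:2
Op 2: read(P0, v0) -> 14. No state change.
Op 3: fork(P0) -> P2. 2 ppages; refcounts: pp0:3 pp1:3
Op 4: write(P1, v1, 151). refcount(pp1)=3>1 -> COPY to pp2. 3 ppages; refcounts: pp0:3 pp1:2 pp2:1
Op 5: fork(P0) -> P3. 3 ppages; refcounts: pp0:4 pp1:3 pp2:1
Op 6: write(P3, v0, 111). refcount(pp0)=4>1 -> COPY to pp3. 4 ppages; refcounts: pp0:3 pp1:3 pp2:1 pp3:1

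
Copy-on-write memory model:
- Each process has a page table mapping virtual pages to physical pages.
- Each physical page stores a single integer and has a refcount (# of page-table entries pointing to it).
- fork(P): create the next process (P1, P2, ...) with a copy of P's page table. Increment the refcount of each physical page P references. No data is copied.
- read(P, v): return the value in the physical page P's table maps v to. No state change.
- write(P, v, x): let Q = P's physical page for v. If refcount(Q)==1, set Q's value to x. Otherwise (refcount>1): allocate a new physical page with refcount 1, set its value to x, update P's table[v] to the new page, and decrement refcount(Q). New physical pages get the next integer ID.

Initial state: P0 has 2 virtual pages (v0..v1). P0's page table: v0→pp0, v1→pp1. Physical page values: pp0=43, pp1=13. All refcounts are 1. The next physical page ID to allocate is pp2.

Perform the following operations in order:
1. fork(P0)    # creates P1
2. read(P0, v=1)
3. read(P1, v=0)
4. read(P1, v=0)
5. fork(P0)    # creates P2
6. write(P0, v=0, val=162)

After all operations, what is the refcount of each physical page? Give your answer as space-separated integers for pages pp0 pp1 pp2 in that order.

Answer: 2 3 1

Derivation:
Op 1: fork(P0) -> P1. 2 ppages; refcounts: pp0:2 pp1:2
Op 2: read(P0, v1) -> 13. No state change.
Op 3: read(P1, v0) -> 43. No state change.
Op 4: read(P1, v0) -> 43. No state change.
Op 5: fork(P0) -> P2. 2 ppages; refcounts: pp0:3 pp1:3
Op 6: write(P0, v0, 162). refcount(pp0)=3>1 -> COPY to pp2. 3 ppages; refcounts: pp0:2 pp1:3 pp2:1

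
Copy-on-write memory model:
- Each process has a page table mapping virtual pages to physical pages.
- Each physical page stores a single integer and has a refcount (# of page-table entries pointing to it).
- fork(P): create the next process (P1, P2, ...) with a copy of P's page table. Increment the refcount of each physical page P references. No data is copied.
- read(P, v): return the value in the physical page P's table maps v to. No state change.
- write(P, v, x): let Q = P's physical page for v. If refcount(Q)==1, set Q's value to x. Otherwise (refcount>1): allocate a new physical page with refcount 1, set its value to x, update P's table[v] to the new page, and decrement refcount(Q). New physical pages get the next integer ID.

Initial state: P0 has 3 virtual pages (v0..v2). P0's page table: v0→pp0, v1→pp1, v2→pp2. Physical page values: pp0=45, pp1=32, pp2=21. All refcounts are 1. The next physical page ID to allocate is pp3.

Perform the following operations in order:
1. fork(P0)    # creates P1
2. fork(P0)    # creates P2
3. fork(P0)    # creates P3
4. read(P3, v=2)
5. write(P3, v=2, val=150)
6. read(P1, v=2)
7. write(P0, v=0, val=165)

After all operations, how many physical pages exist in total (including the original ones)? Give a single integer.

Op 1: fork(P0) -> P1. 3 ppages; refcounts: pp0:2 pp1:2 pp2:2
Op 2: fork(P0) -> P2. 3 ppages; refcounts: pp0:3 pp1:3 pp2:3
Op 3: fork(P0) -> P3. 3 ppages; refcounts: pp0:4 pp1:4 pp2:4
Op 4: read(P3, v2) -> 21. No state change.
Op 5: write(P3, v2, 150). refcount(pp2)=4>1 -> COPY to pp3. 4 ppages; refcounts: pp0:4 pp1:4 pp2:3 pp3:1
Op 6: read(P1, v2) -> 21. No state change.
Op 7: write(P0, v0, 165). refcount(pp0)=4>1 -> COPY to pp4. 5 ppages; refcounts: pp0:3 pp1:4 pp2:3 pp3:1 pp4:1

Answer: 5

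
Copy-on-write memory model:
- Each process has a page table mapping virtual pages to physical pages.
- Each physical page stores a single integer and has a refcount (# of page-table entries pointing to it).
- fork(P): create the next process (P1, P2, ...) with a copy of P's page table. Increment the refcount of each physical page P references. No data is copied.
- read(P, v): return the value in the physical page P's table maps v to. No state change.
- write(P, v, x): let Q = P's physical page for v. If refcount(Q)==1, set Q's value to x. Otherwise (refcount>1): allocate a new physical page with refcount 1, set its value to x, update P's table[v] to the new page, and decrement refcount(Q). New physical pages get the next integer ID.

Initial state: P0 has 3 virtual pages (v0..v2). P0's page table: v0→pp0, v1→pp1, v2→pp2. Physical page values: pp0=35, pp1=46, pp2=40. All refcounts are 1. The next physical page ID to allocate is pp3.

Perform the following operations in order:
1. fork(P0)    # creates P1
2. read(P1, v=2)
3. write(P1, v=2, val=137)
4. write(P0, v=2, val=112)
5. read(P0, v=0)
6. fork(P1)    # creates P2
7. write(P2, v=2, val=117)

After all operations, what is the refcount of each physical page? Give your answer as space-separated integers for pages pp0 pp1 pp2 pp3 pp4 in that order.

Op 1: fork(P0) -> P1. 3 ppages; refcounts: pp0:2 pp1:2 pp2:2
Op 2: read(P1, v2) -> 40. No state change.
Op 3: write(P1, v2, 137). refcount(pp2)=2>1 -> COPY to pp3. 4 ppages; refcounts: pp0:2 pp1:2 pp2:1 pp3:1
Op 4: write(P0, v2, 112). refcount(pp2)=1 -> write in place. 4 ppages; refcounts: pp0:2 pp1:2 pp2:1 pp3:1
Op 5: read(P0, v0) -> 35. No state change.
Op 6: fork(P1) -> P2. 4 ppages; refcounts: pp0:3 pp1:3 pp2:1 pp3:2
Op 7: write(P2, v2, 117). refcount(pp3)=2>1 -> COPY to pp4. 5 ppages; refcounts: pp0:3 pp1:3 pp2:1 pp3:1 pp4:1

Answer: 3 3 1 1 1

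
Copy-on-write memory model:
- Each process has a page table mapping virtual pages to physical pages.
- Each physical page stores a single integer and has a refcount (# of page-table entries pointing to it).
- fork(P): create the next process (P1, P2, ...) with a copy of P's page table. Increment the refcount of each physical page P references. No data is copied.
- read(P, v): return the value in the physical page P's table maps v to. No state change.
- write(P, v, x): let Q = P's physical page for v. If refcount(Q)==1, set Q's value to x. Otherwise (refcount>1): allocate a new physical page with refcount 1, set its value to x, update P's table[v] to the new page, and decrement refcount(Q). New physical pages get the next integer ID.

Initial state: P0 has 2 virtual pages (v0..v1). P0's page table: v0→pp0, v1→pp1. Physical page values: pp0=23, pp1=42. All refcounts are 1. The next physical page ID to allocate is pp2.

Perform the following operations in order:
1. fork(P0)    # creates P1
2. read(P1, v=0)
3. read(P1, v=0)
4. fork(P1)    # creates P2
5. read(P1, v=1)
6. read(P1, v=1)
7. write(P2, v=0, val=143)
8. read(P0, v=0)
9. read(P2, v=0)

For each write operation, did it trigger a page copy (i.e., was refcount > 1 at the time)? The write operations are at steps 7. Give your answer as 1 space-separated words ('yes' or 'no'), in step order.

Op 1: fork(P0) -> P1. 2 ppages; refcounts: pp0:2 pp1:2
Op 2: read(P1, v0) -> 23. No state change.
Op 3: read(P1, v0) -> 23. No state change.
Op 4: fork(P1) -> P2. 2 ppages; refcounts: pp0:3 pp1:3
Op 5: read(P1, v1) -> 42. No state change.
Op 6: read(P1, v1) -> 42. No state change.
Op 7: write(P2, v0, 143). refcount(pp0)=3>1 -> COPY to pp2. 3 ppages; refcounts: pp0:2 pp1:3 pp2:1
Op 8: read(P0, v0) -> 23. No state change.
Op 9: read(P2, v0) -> 143. No state change.

yes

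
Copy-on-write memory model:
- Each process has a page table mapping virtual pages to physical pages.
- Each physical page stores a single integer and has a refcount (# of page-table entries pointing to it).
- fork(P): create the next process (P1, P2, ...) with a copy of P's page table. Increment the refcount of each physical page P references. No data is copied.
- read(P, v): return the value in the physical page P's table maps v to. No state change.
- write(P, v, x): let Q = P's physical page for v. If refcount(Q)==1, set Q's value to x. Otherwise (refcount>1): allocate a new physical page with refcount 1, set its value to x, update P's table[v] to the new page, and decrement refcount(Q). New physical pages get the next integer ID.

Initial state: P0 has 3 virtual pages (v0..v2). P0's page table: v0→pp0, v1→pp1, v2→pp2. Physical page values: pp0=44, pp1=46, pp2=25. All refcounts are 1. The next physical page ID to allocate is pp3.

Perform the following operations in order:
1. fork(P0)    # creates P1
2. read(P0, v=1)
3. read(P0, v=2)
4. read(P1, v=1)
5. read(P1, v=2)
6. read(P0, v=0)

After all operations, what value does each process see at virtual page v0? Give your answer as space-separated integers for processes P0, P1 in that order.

Answer: 44 44

Derivation:
Op 1: fork(P0) -> P1. 3 ppages; refcounts: pp0:2 pp1:2 pp2:2
Op 2: read(P0, v1) -> 46. No state change.
Op 3: read(P0, v2) -> 25. No state change.
Op 4: read(P1, v1) -> 46. No state change.
Op 5: read(P1, v2) -> 25. No state change.
Op 6: read(P0, v0) -> 44. No state change.
P0: v0 -> pp0 = 44
P1: v0 -> pp0 = 44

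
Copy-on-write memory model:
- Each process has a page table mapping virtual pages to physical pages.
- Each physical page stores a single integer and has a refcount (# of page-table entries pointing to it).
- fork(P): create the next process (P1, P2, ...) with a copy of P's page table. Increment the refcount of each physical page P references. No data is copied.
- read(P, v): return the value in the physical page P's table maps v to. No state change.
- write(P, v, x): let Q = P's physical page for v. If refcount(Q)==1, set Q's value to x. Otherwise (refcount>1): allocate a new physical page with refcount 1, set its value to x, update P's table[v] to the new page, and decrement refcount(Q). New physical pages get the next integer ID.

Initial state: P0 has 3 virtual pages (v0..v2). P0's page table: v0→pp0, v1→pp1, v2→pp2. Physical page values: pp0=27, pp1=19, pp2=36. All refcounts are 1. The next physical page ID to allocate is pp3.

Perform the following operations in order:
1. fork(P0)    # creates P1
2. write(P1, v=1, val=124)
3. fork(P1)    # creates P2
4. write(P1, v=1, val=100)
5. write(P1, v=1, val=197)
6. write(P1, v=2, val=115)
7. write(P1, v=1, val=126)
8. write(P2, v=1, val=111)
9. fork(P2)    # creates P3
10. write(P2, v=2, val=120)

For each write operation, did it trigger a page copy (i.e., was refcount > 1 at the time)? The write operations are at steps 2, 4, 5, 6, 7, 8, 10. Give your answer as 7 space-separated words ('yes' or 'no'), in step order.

Op 1: fork(P0) -> P1. 3 ppages; refcounts: pp0:2 pp1:2 pp2:2
Op 2: write(P1, v1, 124). refcount(pp1)=2>1 -> COPY to pp3. 4 ppages; refcounts: pp0:2 pp1:1 pp2:2 pp3:1
Op 3: fork(P1) -> P2. 4 ppages; refcounts: pp0:3 pp1:1 pp2:3 pp3:2
Op 4: write(P1, v1, 100). refcount(pp3)=2>1 -> COPY to pp4. 5 ppages; refcounts: pp0:3 pp1:1 pp2:3 pp3:1 pp4:1
Op 5: write(P1, v1, 197). refcount(pp4)=1 -> write in place. 5 ppages; refcounts: pp0:3 pp1:1 pp2:3 pp3:1 pp4:1
Op 6: write(P1, v2, 115). refcount(pp2)=3>1 -> COPY to pp5. 6 ppages; refcounts: pp0:3 pp1:1 pp2:2 pp3:1 pp4:1 pp5:1
Op 7: write(P1, v1, 126). refcount(pp4)=1 -> write in place. 6 ppages; refcounts: pp0:3 pp1:1 pp2:2 pp3:1 pp4:1 pp5:1
Op 8: write(P2, v1, 111). refcount(pp3)=1 -> write in place. 6 ppages; refcounts: pp0:3 pp1:1 pp2:2 pp3:1 pp4:1 pp5:1
Op 9: fork(P2) -> P3. 6 ppages; refcounts: pp0:4 pp1:1 pp2:3 pp3:2 pp4:1 pp5:1
Op 10: write(P2, v2, 120). refcount(pp2)=3>1 -> COPY to pp6. 7 ppages; refcounts: pp0:4 pp1:1 pp2:2 pp3:2 pp4:1 pp5:1 pp6:1

yes yes no yes no no yes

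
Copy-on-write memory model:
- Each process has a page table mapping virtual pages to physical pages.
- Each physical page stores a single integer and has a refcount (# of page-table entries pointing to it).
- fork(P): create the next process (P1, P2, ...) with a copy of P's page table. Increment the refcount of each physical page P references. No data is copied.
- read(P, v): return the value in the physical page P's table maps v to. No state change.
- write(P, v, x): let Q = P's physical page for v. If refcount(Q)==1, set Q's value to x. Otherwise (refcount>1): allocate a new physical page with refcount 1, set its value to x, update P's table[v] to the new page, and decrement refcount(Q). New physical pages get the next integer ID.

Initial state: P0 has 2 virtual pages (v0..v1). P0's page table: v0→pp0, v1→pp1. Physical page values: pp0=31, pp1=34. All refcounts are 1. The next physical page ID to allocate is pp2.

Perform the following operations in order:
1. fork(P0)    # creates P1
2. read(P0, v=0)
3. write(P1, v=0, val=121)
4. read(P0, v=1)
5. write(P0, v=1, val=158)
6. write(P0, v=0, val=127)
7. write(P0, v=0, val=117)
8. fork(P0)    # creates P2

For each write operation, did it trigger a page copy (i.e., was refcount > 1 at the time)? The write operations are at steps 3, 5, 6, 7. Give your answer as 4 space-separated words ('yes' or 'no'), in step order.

Op 1: fork(P0) -> P1. 2 ppages; refcounts: pp0:2 pp1:2
Op 2: read(P0, v0) -> 31. No state change.
Op 3: write(P1, v0, 121). refcount(pp0)=2>1 -> COPY to pp2. 3 ppages; refcounts: pp0:1 pp1:2 pp2:1
Op 4: read(P0, v1) -> 34. No state change.
Op 5: write(P0, v1, 158). refcount(pp1)=2>1 -> COPY to pp3. 4 ppages; refcounts: pp0:1 pp1:1 pp2:1 pp3:1
Op 6: write(P0, v0, 127). refcount(pp0)=1 -> write in place. 4 ppages; refcounts: pp0:1 pp1:1 pp2:1 pp3:1
Op 7: write(P0, v0, 117). refcount(pp0)=1 -> write in place. 4 ppages; refcounts: pp0:1 pp1:1 pp2:1 pp3:1
Op 8: fork(P0) -> P2. 4 ppages; refcounts: pp0:2 pp1:1 pp2:1 pp3:2

yes yes no no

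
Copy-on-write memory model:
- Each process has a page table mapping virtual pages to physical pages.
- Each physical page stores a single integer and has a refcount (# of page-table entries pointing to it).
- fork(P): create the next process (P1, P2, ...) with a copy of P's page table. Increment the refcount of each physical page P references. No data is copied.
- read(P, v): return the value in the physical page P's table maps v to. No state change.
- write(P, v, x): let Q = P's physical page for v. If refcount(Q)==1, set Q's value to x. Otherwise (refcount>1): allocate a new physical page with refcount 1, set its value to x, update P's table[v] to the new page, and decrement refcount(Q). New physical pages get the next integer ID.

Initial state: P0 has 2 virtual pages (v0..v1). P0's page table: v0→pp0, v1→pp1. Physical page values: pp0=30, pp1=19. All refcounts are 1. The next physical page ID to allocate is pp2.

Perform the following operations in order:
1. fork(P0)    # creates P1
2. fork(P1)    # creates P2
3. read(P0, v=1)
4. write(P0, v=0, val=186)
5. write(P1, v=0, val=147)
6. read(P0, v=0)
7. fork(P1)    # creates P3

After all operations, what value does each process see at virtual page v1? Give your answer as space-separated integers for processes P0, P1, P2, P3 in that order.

Answer: 19 19 19 19

Derivation:
Op 1: fork(P0) -> P1. 2 ppages; refcounts: pp0:2 pp1:2
Op 2: fork(P1) -> P2. 2 ppages; refcounts: pp0:3 pp1:3
Op 3: read(P0, v1) -> 19. No state change.
Op 4: write(P0, v0, 186). refcount(pp0)=3>1 -> COPY to pp2. 3 ppages; refcounts: pp0:2 pp1:3 pp2:1
Op 5: write(P1, v0, 147). refcount(pp0)=2>1 -> COPY to pp3. 4 ppages; refcounts: pp0:1 pp1:3 pp2:1 pp3:1
Op 6: read(P0, v0) -> 186. No state change.
Op 7: fork(P1) -> P3. 4 ppages; refcounts: pp0:1 pp1:4 pp2:1 pp3:2
P0: v1 -> pp1 = 19
P1: v1 -> pp1 = 19
P2: v1 -> pp1 = 19
P3: v1 -> pp1 = 19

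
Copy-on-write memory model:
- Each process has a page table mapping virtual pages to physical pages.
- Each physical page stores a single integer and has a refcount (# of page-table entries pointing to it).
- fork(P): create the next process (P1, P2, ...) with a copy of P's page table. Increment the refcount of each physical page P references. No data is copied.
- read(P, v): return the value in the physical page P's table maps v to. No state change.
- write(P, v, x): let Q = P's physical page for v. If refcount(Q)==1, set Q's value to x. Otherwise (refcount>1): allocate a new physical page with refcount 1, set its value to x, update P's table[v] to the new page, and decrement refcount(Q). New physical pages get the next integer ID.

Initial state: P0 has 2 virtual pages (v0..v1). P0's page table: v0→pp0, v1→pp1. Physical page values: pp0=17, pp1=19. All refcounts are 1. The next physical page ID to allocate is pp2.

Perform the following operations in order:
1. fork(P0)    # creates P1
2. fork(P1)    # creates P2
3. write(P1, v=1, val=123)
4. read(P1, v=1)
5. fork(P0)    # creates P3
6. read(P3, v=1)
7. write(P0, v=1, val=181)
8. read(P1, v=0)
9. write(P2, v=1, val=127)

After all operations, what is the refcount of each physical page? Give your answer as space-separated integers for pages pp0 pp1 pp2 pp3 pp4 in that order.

Answer: 4 1 1 1 1

Derivation:
Op 1: fork(P0) -> P1. 2 ppages; refcounts: pp0:2 pp1:2
Op 2: fork(P1) -> P2. 2 ppages; refcounts: pp0:3 pp1:3
Op 3: write(P1, v1, 123). refcount(pp1)=3>1 -> COPY to pp2. 3 ppages; refcounts: pp0:3 pp1:2 pp2:1
Op 4: read(P1, v1) -> 123. No state change.
Op 5: fork(P0) -> P3. 3 ppages; refcounts: pp0:4 pp1:3 pp2:1
Op 6: read(P3, v1) -> 19. No state change.
Op 7: write(P0, v1, 181). refcount(pp1)=3>1 -> COPY to pp3. 4 ppages; refcounts: pp0:4 pp1:2 pp2:1 pp3:1
Op 8: read(P1, v0) -> 17. No state change.
Op 9: write(P2, v1, 127). refcount(pp1)=2>1 -> COPY to pp4. 5 ppages; refcounts: pp0:4 pp1:1 pp2:1 pp3:1 pp4:1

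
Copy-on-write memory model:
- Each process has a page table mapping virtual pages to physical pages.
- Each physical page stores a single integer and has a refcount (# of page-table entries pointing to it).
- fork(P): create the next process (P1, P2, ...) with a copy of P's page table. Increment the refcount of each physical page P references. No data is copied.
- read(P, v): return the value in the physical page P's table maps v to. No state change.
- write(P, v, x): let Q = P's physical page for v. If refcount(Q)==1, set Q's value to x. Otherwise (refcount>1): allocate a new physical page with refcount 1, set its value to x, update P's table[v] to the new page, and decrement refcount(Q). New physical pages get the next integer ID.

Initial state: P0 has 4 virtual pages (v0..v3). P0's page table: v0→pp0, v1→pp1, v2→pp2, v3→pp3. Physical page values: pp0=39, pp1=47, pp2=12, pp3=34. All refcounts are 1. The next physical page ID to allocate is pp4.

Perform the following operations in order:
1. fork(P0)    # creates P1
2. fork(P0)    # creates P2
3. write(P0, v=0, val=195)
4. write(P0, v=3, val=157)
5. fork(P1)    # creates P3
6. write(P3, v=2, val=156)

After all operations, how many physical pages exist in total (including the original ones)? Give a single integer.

Op 1: fork(P0) -> P1. 4 ppages; refcounts: pp0:2 pp1:2 pp2:2 pp3:2
Op 2: fork(P0) -> P2. 4 ppages; refcounts: pp0:3 pp1:3 pp2:3 pp3:3
Op 3: write(P0, v0, 195). refcount(pp0)=3>1 -> COPY to pp4. 5 ppages; refcounts: pp0:2 pp1:3 pp2:3 pp3:3 pp4:1
Op 4: write(P0, v3, 157). refcount(pp3)=3>1 -> COPY to pp5. 6 ppages; refcounts: pp0:2 pp1:3 pp2:3 pp3:2 pp4:1 pp5:1
Op 5: fork(P1) -> P3. 6 ppages; refcounts: pp0:3 pp1:4 pp2:4 pp3:3 pp4:1 pp5:1
Op 6: write(P3, v2, 156). refcount(pp2)=4>1 -> COPY to pp6. 7 ppages; refcounts: pp0:3 pp1:4 pp2:3 pp3:3 pp4:1 pp5:1 pp6:1

Answer: 7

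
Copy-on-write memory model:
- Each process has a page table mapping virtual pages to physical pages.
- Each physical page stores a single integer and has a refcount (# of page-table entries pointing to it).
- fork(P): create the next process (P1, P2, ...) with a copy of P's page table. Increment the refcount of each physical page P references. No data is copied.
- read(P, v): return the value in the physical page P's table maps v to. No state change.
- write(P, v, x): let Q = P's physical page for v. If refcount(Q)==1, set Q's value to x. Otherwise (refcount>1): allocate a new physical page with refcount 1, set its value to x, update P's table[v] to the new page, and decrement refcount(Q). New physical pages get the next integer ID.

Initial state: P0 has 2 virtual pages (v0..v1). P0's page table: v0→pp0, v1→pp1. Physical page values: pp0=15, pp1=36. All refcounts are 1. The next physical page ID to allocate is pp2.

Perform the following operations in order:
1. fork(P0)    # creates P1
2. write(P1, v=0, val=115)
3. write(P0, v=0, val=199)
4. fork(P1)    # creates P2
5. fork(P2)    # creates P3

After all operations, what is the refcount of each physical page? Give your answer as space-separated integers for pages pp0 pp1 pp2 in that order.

Op 1: fork(P0) -> P1. 2 ppages; refcounts: pp0:2 pp1:2
Op 2: write(P1, v0, 115). refcount(pp0)=2>1 -> COPY to pp2. 3 ppages; refcounts: pp0:1 pp1:2 pp2:1
Op 3: write(P0, v0, 199). refcount(pp0)=1 -> write in place. 3 ppages; refcounts: pp0:1 pp1:2 pp2:1
Op 4: fork(P1) -> P2. 3 ppages; refcounts: pp0:1 pp1:3 pp2:2
Op 5: fork(P2) -> P3. 3 ppages; refcounts: pp0:1 pp1:4 pp2:3

Answer: 1 4 3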